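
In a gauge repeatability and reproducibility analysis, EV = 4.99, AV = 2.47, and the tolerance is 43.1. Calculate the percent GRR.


GRR = sqrt(EV^2 + AV^2) = sqrt(4.99^2 + 2.47^2) = 5.5678542
%GRR = GRR / tol * 100 = 5.5678542 / 43.1 * 100
%GRR = 12.9185

12.9185


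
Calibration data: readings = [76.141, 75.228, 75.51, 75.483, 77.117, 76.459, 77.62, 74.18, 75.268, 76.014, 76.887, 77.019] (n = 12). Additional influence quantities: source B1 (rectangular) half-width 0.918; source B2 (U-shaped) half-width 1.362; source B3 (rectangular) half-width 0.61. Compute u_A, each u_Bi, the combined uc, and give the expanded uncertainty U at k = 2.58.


mean = (76.141 + 75.228 + 75.51 + 75.483 + 77.117 + 76.459 + 77.62 + 74.18 + 75.268 + 76.014 + 76.887 + 77.019) / 12 = 76.07716667
s = sqrt(sum((x - mean)^2)/(n-1)) = 0.9912397
u_A = s / sqrt(n) = 0.9912397 / sqrt(12) = 0.28614625
u_B1 = 0.918 / sqrt(3) = 0.53000755
u_B2 = 1.362 / sqrt(2) = 0.96307944
u_B3 = 0.61 / sqrt(3) = 0.35218366
uc = sqrt(0.28614625^2 + 0.53000755^2 + 0.96307944^2 + 0.35218366^2) = 1.1892615
U = k * uc = 2.58 * 1.1892615
U = 3.0683

3.0683


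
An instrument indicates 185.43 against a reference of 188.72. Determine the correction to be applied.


Correction = standard - reading
= 188.72 - 185.43
= 3.2900

3.2900


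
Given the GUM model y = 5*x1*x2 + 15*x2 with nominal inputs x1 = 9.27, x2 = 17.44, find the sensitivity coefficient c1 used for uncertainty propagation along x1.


y = 5*x1*x2 + 15*x2
dy/dx1 = 5*x2
Evaluate at x2 = 17.44: c1 = 5 * 17.44
c1 = 87.2000

87.2000


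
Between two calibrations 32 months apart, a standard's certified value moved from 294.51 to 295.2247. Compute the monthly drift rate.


rate = (v2 - v1) / months
= (295.2247 - 294.51) / 32
= 0.7147 / 32
= 0.0223

0.0223


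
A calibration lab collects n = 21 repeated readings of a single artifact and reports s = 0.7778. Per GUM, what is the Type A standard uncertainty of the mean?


u_A = s / sqrt(n)
u_A = 0.7778 / sqrt(21)
u_A = 0.7778 / 4.5825757
u_A = 0.1697

0.1697


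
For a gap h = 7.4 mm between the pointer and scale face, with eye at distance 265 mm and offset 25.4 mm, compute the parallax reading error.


error = h * offset / d
= 7.4 * 25.4 / 265
= 0.7093

0.7093


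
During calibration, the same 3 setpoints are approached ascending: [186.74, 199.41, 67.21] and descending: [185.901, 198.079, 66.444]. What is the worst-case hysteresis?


|186.74 - 185.901| = 0.8390
|199.41 - 198.079| = 1.3310
|67.21 - 66.444| = 0.7660
hysteresis = max(diffs) = 1.3310

1.3310


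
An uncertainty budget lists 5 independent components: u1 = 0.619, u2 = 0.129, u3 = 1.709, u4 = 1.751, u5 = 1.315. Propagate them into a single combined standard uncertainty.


uc = sqrt(0.619^2 + 0.129^2 + 1.709^2 + 1.751^2 + 1.315^2)
uc = sqrt(8.115709)
uc = 2.8488

2.8488


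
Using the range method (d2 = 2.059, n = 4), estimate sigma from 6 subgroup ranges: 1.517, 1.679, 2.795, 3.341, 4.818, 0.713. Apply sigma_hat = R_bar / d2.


R_bar = (1.517 + 1.679 + 2.795 + 3.341 + 4.818 + 0.713) / 6
R_bar = 14.863 / 6 = 2.4771667
sigma_hat = R_bar / d2 = 2.4771667 / 2.059 = 1.2031

1.2031


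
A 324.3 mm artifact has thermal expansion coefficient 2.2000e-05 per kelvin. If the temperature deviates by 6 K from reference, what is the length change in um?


dL = L * alpha * dT
= 324.3 * 2.2000e-05 * 6
= 0.0428076 mm
dL_um = 0.0428076 * 1000 = 42.8076 um

42.8076


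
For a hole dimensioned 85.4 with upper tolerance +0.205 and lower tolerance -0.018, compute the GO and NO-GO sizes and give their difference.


GO = nominal - lower_tol (smallest hole = maximum material condition)
GO = 85.4 - 0.018 = 85.382
NO-GO = nominal + upper_tol (largest hole = least material condition)
NO-GO = 85.4 + 0.205 = 85.605
spread = NO-GO - GO = 85.605 - 85.382 = 0.2230

0.2230


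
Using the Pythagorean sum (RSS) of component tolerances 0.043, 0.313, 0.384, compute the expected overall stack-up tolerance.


RSS = sqrt(0.043^2 + 0.313^2 + 0.384^2)
= sqrt(0.247274)
= 0.4973

0.4973


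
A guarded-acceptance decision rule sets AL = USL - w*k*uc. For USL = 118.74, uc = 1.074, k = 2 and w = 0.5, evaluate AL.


U = k * uc = 2 * 1.074 = 2.148
guard band g = w * U = 0.5 * 2.148 = 1.074
AL = USL - g = 118.74 - 1.074
AL = 117.6660

117.6660


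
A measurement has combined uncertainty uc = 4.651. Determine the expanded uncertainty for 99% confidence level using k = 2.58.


U = k * uc
U = 2.58 * 4.651
U = 11.9996

11.9996


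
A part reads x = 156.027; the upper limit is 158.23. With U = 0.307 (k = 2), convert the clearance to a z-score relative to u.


u = U / k = 0.307 / 2 = 0.1535
margin = |USL - x| = |158.23 - 156.027| = 2.203
z = margin / u = 2.203 / 0.1535
z = 14.3518

14.3518


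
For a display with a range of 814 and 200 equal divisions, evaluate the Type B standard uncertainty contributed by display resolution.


resolution = range / divisions
resolution = 814 / 200 = 4.07
u_res = resolution / (2*sqrt(3))
u_res = 4.07 / 3.4641016
u_res = 1.1749

1.1749


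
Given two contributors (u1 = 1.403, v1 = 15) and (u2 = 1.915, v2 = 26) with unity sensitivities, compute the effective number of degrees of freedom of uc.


uc = sqrt(u1^2 + u2^2) = sqrt(1.403^2 + 1.915^2) = 2.373949
v_eff = uc^4 / (u1^4/v1 + u2^4/v2)
= 2.373949^4 / (1.403^4/15 + 1.915^4/26)
= 31.760369 / 0.77556044
v_eff = 40.9515

40.9515


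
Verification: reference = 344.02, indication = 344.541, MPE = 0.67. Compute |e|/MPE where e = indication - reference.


e = indication - reference = 344.541 - 344.02 = 0.5210
|e| = 0.5210
ratio = |e| / MPE = 0.5210 / 0.67
ratio = 0.7776

0.7776


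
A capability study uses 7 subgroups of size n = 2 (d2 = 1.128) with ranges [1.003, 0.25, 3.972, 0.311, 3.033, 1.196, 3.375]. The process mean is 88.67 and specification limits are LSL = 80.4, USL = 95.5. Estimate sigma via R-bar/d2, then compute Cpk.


R_bar = (1.003 + 0.25 + 3.972 + 0.311 + 3.033 + 1.196 + 3.375) / 7 = 1.8771429
sigma = R_bar / d2 = 1.8771429 / 1.128 = 1.6641338
Cp = (USL - LSL)/(6*sigma) = (95.5 - 80.4)/(6*1.6641338) = 1.5123
Cpu = (95.5 - 88.67)/(3*1.6641338) = 1.3681
Cpl = (88.67 - 80.4)/(3*1.6641338) = 1.6565
Cpk = min(Cpu, Cpl) = 1.3681

1.3681


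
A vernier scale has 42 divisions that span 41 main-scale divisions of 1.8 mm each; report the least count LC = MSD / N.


LC = MSD / n_div
= 1.8 / 42
= 0.0429

0.0429


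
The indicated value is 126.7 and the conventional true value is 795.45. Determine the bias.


Systematic error = measured - true
= 126.7 - 795.45
= -668.7500

-668.7500


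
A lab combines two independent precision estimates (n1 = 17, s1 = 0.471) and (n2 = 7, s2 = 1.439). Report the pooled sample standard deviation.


s_p = sqrt(((n1-1)*s1^2 + (n2-1)*s2^2) / (n1+n2-2))
numerator = (17-1)*0.471^2 + (7-1)*1.439^2 = 3.549456 + 12.424326 = 15.973782
denominator = 17 + 7 - 2 = 22
s_p^2 = 15.973782 / 22 = 0.726081
s_p = sqrt(0.726081) = 0.8521

0.8521


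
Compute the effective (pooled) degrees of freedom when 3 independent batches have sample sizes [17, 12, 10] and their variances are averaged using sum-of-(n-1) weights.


nu = sum_i (n_i - 1)
nu = ((17 - 1) + (12 - 1) + (10 - 1))
nu = 16 + 11 + 9
nu = 36

36


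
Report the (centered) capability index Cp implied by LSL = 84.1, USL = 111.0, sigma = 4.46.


Cp = (USL - LSL) / (6 * sigma)
= (111.0 - 84.1) / (6 * 4.46)
= 26.9000 / 26.7600
= 1.0052

1.0052


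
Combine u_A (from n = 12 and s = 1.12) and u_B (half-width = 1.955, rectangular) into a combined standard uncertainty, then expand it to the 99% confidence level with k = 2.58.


u_A = s / sqrt(n) = 1.12 / sqrt(12) = 0.32331615
u_B = half_width / sqrt(3) = 1.955 / sqrt(3) = 1.1287198
uc = sqrt(u_A^2 + u_B^2) = sqrt(0.32331615^2 + 1.1287198^2) = 1.1741132
U = k * uc = 2.58 * 1.1741132
U = 3.0292

3.0292


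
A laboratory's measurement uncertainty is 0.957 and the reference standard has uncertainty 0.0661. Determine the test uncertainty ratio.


TUR = u_lab / u_ref
= 0.957 / 0.0661
= 14.4781

14.4781


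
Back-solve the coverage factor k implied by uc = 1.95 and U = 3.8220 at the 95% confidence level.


k = U / uc
k = 3.8220 / 1.95
k = 1.96

1.96


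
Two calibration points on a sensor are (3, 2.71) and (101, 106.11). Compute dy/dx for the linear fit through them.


slope = (y2 - y1) / (x2 - x1)
= (106.11 - 2.71) / (101 - 3)
= 103.4000 / 98
= 1.0551

1.0551


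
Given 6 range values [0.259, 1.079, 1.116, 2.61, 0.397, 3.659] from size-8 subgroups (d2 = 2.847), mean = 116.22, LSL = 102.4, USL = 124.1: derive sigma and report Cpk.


R_bar = (0.259 + 1.079 + 1.116 + 2.61 + 0.397 + 3.659) / 6 = 1.52
sigma = R_bar / d2 = 1.52 / 2.847 = 0.53389533
Cp = (USL - LSL)/(6*sigma) = (124.1 - 102.4)/(6*0.53389533) = 6.7741
Cpu = (124.1 - 116.22)/(3*0.53389533) = 4.9198
Cpl = (116.22 - 102.4)/(3*0.53389533) = 8.6284
Cpk = min(Cpu, Cpl) = 4.9198

4.9198


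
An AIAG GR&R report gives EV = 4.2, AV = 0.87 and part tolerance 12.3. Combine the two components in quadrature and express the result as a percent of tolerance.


GRR = sqrt(EV^2 + AV^2) = sqrt(4.2^2 + 0.87^2) = 4.2891608
%GRR = GRR / tol * 100 = 4.2891608 / 12.3 * 100
%GRR = 34.8712

34.8712


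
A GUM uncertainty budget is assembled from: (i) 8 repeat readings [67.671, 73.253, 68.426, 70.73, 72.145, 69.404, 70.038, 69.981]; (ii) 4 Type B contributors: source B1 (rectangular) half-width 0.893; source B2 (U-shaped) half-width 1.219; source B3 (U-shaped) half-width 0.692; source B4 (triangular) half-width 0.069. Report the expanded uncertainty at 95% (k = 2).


mean = (67.671 + 73.253 + 68.426 + 70.73 + 72.145 + 69.404 + 70.038 + 69.981) / 8 = 70.206
s = sqrt(sum((x - mean)^2)/(n-1)) = 1.8375132
u_A = s / sqrt(n) = 1.8375132 / sqrt(8) = 0.64965902
u_B1 = 0.893 / sqrt(3) = 0.51557379
u_B2 = 1.219 / sqrt(2) = 0.86196317
u_B3 = 0.692 / sqrt(2) = 0.48931789
u_B4 = 0.069 / sqrt(6) = 0.028169132
uc = sqrt(0.64965902^2 + 0.51557379^2 + 0.86196317^2 + 0.48931789^2 + 0.028169132^2) = 1.2927023
U = k * uc = 2 * 1.2927023
U = 2.5854

2.5854


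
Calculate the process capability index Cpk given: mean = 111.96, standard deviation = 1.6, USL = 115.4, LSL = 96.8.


Cpu = (USL - mean) / (3*sigma) = (115.4 - 111.96) / (3*1.6) = 0.7167
Cpl = (mean - LSL) / (3*sigma) = (111.96 - 96.8) / (3*1.6) = 3.1583
Cpk = min(Cpu, Cpl) = 0.7167

0.7167


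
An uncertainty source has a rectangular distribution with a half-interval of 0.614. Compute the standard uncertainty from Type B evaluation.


u_B = half_width / sqrt(3)
u_B = 0.614 / 1.7320508
u_B = 0.3545

0.3545


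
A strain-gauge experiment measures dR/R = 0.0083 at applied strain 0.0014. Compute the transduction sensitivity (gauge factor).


GF = (dR/R) / epsilon
= 0.0083 / 0.0014
= 5.9286

5.9286


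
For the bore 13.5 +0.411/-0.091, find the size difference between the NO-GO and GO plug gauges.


GO = nominal - lower_tol (smallest hole = maximum material condition)
GO = 13.5 - 0.091 = 13.409
NO-GO = nominal + upper_tol (largest hole = least material condition)
NO-GO = 13.5 + 0.411 = 13.911
spread = NO-GO - GO = 13.911 - 13.409 = 0.5020

0.5020


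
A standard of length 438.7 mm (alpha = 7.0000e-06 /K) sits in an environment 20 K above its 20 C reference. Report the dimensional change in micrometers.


dL = L * alpha * dT
= 438.7 * 7.0000e-06 * 20
= 0.0614180 mm
dL_um = 0.0614180 * 1000 = 61.4180 um

61.4180


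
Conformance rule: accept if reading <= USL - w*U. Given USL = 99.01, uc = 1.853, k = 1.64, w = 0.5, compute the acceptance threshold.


U = k * uc = 1.64 * 1.853 = 3.03892
guard band g = w * U = 0.5 * 3.03892 = 1.51946
AL = USL - g = 99.01 - 1.51946
AL = 97.4905

97.4905


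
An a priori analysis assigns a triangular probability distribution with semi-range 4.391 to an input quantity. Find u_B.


u_B = half_width / sqrt(6)
u_B = 4.391 / 2.4494897
u_B = 1.7926

1.7926


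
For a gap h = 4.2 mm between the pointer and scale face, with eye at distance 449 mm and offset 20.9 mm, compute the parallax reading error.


error = h * offset / d
= 4.2 * 20.9 / 449
= 0.1955

0.1955


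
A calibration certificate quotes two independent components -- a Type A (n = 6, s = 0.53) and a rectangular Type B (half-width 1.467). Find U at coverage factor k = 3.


u_A = s / sqrt(n) = 0.53 / sqrt(6) = 0.21637159
u_B = half_width / sqrt(3) = 1.467 / sqrt(3) = 0.84697284
uc = sqrt(u_A^2 + u_B^2) = sqrt(0.21637159^2 + 0.84697284^2) = 0.8741737
U = k * uc = 3 * 0.8741737
U = 2.6225

2.6225


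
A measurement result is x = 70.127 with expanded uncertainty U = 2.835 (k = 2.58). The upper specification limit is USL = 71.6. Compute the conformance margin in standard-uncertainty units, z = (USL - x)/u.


u = U / k = 2.835 / 2.58 = 1.0988372
margin = |USL - x| = |71.6 - 70.127| = 1.473
z = margin / u = 1.473 / 1.0988372
z = 1.3405

1.3405


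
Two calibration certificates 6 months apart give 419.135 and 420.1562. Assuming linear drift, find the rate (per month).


rate = (v2 - v1) / months
= (420.1562 - 419.135) / 6
= 1.0212 / 6
= 0.1702

0.1702


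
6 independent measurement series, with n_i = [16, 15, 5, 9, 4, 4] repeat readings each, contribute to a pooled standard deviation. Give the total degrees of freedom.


nu = sum_i (n_i - 1)
nu = ((16 - 1) + (15 - 1) + (5 - 1) + (9 - 1) + (4 - 1) + (4 - 1))
nu = 15 + 14 + 4 + 8 + 3 + 3
nu = 47

47


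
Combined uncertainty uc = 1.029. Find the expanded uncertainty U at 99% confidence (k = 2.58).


U = k * uc
U = 2.58 * 1.029
U = 2.6548

2.6548


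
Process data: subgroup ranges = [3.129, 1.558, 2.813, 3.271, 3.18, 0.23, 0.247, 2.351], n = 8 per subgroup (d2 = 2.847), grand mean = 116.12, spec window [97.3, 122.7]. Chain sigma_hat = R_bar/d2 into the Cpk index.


R_bar = (3.129 + 1.558 + 2.813 + 3.271 + 3.18 + 0.23 + 0.247 + 2.351) / 8 = 2.097375
sigma = R_bar / d2 = 2.097375 / 2.847 = 0.73669652
Cp = (USL - LSL)/(6*sigma) = (122.7 - 97.3)/(6*0.73669652) = 5.7464
Cpu = (122.7 - 116.12)/(3*0.73669652) = 2.9773
Cpl = (116.12 - 97.3)/(3*0.73669652) = 8.5155
Cpk = min(Cpu, Cpl) = 2.9773

2.9773


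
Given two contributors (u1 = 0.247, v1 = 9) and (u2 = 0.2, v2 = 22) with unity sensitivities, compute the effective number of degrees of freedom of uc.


uc = sqrt(u1^2 + u2^2) = sqrt(0.247^2 + 0.2^2) = 0.31781913
v_eff = uc^4 / (u1^4/v1 + u2^4/v2)
= 0.31781913^4 / (0.247^4/9 + 0.2^4/22)
= 0.010202818 / 0.00048629373
v_eff = 20.9808

20.9808


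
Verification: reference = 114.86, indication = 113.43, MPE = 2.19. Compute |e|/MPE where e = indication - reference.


e = indication - reference = 113.43 - 114.86 = -1.4300
|e| = 1.4300
ratio = |e| / MPE = 1.4300 / 2.19
ratio = 0.6530

0.6530


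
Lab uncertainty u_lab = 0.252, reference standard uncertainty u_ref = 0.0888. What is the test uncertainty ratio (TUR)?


TUR = u_lab / u_ref
= 0.252 / 0.0888
= 2.8378

2.8378


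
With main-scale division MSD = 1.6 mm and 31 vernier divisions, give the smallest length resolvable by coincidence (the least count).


LC = MSD / n_div
= 1.6 / 31
= 0.0516

0.0516


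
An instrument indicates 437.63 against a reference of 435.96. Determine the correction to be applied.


Correction = standard - reading
= 435.96 - 437.63
= -1.6700

-1.6700


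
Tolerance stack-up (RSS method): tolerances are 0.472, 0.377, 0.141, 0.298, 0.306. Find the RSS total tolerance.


RSS = sqrt(0.472^2 + 0.377^2 + 0.141^2 + 0.298^2 + 0.306^2)
= sqrt(0.567234)
= 0.7531

0.7531


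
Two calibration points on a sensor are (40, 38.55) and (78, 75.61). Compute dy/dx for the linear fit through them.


slope = (y2 - y1) / (x2 - x1)
= (75.61 - 38.55) / (78 - 40)
= 37.0600 / 38
= 0.9753

0.9753


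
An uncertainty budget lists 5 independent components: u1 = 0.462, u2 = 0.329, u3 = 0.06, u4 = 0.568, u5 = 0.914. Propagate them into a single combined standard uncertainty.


uc = sqrt(0.462^2 + 0.329^2 + 0.06^2 + 0.568^2 + 0.914^2)
uc = sqrt(1.483305)
uc = 1.2179

1.2179


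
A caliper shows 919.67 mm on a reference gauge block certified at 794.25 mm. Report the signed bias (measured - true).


Systematic error = measured - true
= 919.67 - 794.25
= 125.4200

125.4200


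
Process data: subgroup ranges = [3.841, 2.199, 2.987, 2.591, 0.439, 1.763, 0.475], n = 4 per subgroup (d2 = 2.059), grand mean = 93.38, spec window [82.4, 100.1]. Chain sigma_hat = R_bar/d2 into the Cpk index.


R_bar = (3.841 + 2.199 + 2.987 + 2.591 + 0.439 + 1.763 + 0.475) / 7 = 2.0421429
sigma = R_bar / d2 = 2.0421429 / 2.059 = 0.99181297
Cp = (USL - LSL)/(6*sigma) = (100.1 - 82.4)/(6*0.99181297) = 2.9744
Cpu = (100.1 - 93.38)/(3*0.99181297) = 2.2585
Cpl = (93.38 - 82.4)/(3*0.99181297) = 3.6902
Cpk = min(Cpu, Cpl) = 2.2585

2.2585


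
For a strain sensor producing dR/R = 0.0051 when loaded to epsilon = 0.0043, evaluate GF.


GF = (dR/R) / epsilon
= 0.0051 / 0.0043
= 1.1860

1.1860


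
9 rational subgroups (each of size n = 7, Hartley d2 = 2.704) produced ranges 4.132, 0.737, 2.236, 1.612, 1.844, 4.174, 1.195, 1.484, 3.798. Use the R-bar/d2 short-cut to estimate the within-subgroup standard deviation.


R_bar = (4.132 + 0.737 + 2.236 + 1.612 + 1.844 + 4.174 + 1.195 + 1.484 + 3.798) / 9
R_bar = 21.212 / 9 = 2.3568889
sigma_hat = R_bar / d2 = 2.3568889 / 2.704 = 0.8716

0.8716


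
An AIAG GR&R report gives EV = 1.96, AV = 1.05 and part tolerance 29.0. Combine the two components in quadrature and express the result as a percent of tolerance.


GRR = sqrt(EV^2 + AV^2) = sqrt(1.96^2 + 1.05^2) = 2.2235332
%GRR = GRR / tol * 100 = 2.2235332 / 29.0 * 100
%GRR = 7.6674

7.6674


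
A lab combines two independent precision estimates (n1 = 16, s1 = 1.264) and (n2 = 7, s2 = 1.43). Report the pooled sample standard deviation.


s_p = sqrt(((n1-1)*s1^2 + (n2-1)*s2^2) / (n1+n2-2))
numerator = (16-1)*1.264^2 + (7-1)*1.43^2 = 23.96544 + 12.2694 = 36.23484
denominator = 16 + 7 - 2 = 21
s_p^2 = 36.23484 / 21 = 1.7254686
s_p = sqrt(1.7254686) = 1.3136

1.3136


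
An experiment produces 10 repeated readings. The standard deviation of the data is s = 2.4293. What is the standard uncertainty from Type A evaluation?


u_A = s / sqrt(n)
u_A = 2.4293 / sqrt(10)
u_A = 2.4293 / 3.1622777
u_A = 0.7682

0.7682


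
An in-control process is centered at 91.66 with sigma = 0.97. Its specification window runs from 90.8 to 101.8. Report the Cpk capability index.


Cpu = (USL - mean) / (3*sigma) = (101.8 - 91.66) / (3*0.97) = 3.4845
Cpl = (mean - LSL) / (3*sigma) = (91.66 - 90.8) / (3*0.97) = 0.2955
Cpk = min(Cpu, Cpl) = 0.2955

0.2955


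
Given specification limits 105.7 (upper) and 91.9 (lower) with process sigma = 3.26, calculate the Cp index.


Cp = (USL - LSL) / (6 * sigma)
= (105.7 - 91.9) / (6 * 3.26)
= 13.8000 / 19.5600
= 0.7055

0.7055


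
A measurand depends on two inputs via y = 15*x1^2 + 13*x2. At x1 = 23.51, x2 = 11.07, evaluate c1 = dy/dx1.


y = 15*x1^2 + 13*x2
dy/dx1 = 2*15*x1
Evaluate at x1 = 23.51: c1 = 30 * 23.51
c1 = 705.3000

705.3000


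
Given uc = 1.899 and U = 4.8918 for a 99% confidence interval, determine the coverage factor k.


k = U / uc
k = 4.8918 / 1.899
k = 2.576

2.576


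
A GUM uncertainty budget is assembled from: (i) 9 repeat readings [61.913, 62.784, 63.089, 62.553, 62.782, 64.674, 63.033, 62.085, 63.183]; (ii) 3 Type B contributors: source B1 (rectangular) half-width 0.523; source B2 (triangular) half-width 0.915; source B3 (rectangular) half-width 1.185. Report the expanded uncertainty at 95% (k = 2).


mean = (61.913 + 62.784 + 63.089 + 62.553 + 62.782 + 64.674 + 63.033 + 62.085 + 63.183) / 9 = 62.89955556
s = sqrt(sum((x - mean)^2)/(n-1)) = 0.79582946
u_A = s / sqrt(n) = 0.79582946 / sqrt(9) = 0.26527649
u_B1 = 0.523 / sqrt(3) = 0.30195419
u_B2 = 0.915 / sqrt(6) = 0.37354719
u_B3 = 1.185 / sqrt(3) = 0.68416007
uc = sqrt(0.26527649^2 + 0.30195419^2 + 0.37354719^2 + 0.68416007^2) = 0.87701793
U = k * uc = 2 * 0.87701793
U = 1.7540

1.7540


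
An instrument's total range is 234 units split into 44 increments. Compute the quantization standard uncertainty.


resolution = range / divisions
resolution = 234 / 44 = 5.3181818
u_res = resolution / (2*sqrt(3))
u_res = 5.3181818 / 3.4641016
u_res = 1.5352

1.5352


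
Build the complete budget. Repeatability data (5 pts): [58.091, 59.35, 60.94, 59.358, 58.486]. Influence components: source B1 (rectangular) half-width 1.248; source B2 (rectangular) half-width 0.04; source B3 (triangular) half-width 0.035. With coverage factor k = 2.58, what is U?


mean = (58.091 + 59.35 + 60.94 + 59.358 + 58.486) / 5 = 59.245
s = sqrt(sum((x - mean)^2)/(n-1)) = 1.0959717
u_A = s / sqrt(n) = 1.0959717 / sqrt(5) = 0.49013344
u_B1 = 1.248 / sqrt(3) = 0.72053314
u_B2 = 0.04 / sqrt(3) = 0.023094011
u_B3 = 0.035 / sqrt(6) = 0.01428869
uc = sqrt(0.49013344^2 + 0.72053314^2 + 0.023094011^2 + 0.01428869^2) = 0.87185796
U = k * uc = 2.58 * 0.87185796
U = 2.2494

2.2494


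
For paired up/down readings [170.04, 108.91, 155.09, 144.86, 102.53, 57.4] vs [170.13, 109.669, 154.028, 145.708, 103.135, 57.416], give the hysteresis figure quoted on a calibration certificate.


|170.04 - 170.13| = 0.0900
|108.91 - 109.669| = 0.7590
|155.09 - 154.028| = 1.0620
|144.86 - 145.708| = 0.8480
|102.53 - 103.135| = 0.6050
|57.4 - 57.416| = 0.0160
hysteresis = max(diffs) = 1.0620

1.0620


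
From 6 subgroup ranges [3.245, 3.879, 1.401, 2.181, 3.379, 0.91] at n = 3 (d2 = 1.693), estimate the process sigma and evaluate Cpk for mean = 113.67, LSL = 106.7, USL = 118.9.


R_bar = (3.245 + 3.879 + 1.401 + 2.181 + 3.379 + 0.91) / 6 = 2.4991667
sigma = R_bar / d2 = 2.4991667 / 1.693 = 1.4761764
Cp = (USL - LSL)/(6*sigma) = (118.9 - 106.7)/(6*1.4761764) = 1.3774
Cpu = (118.9 - 113.67)/(3*1.4761764) = 1.1810
Cpl = (113.67 - 106.7)/(3*1.4761764) = 1.5739
Cpk = min(Cpu, Cpl) = 1.1810

1.1810


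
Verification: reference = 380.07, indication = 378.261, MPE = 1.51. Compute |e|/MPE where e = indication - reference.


e = indication - reference = 378.261 - 380.07 = -1.8090
|e| = 1.8090
ratio = |e| / MPE = 1.8090 / 1.51
ratio = 1.1980

1.1980


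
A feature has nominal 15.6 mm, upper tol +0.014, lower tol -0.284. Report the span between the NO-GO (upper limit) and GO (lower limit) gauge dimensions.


GO = nominal - lower_tol (smallest hole = maximum material condition)
GO = 15.6 - 0.284 = 15.316
NO-GO = nominal + upper_tol (largest hole = least material condition)
NO-GO = 15.6 + 0.014 = 15.614
spread = NO-GO - GO = 15.614 - 15.316 = 0.2980

0.2980


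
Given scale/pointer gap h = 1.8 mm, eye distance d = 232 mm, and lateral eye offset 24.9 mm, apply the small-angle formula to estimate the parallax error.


error = h * offset / d
= 1.8 * 24.9 / 232
= 0.1932

0.1932


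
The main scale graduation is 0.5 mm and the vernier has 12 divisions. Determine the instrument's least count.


LC = MSD / n_div
= 0.5 / 12
= 0.0417

0.0417


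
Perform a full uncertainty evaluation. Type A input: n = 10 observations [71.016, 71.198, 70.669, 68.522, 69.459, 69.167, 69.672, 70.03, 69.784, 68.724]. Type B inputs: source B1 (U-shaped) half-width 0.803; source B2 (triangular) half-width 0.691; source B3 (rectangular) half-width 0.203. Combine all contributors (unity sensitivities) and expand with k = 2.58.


mean = (71.016 + 71.198 + 70.669 + 68.522 + 69.459 + 69.167 + 69.672 + 70.03 + 69.784 + 68.724) / 10 = 69.8241
s = sqrt(sum((x - mean)^2)/(n-1)) = 0.9165141
u_A = s / sqrt(n) = 0.9165141 / sqrt(10) = 0.28982721
u_B1 = 0.803 / sqrt(2) = 0.56780675
u_B2 = 0.691 / sqrt(6) = 0.28209957
u_B3 = 0.203 / sqrt(3) = 0.1172021
uc = sqrt(0.28982721^2 + 0.56780675^2 + 0.28209957^2 + 0.1172021^2) = 0.70690934
U = k * uc = 2.58 * 0.70690934
U = 1.8238

1.8238


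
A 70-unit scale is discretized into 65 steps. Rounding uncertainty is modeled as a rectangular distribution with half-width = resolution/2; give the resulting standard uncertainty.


resolution = range / divisions
resolution = 70 / 65 = 1.0769231
u_res = resolution / (2*sqrt(3))
u_res = 1.0769231 / 3.4641016
u_res = 0.3109

0.3109


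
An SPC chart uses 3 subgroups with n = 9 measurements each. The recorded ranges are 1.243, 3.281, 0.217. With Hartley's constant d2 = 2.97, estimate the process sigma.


R_bar = (1.243 + 3.281 + 0.217) / 3
R_bar = 4.741 / 3 = 1.5803333
sigma_hat = R_bar / d2 = 1.5803333 / 2.97 = 0.5321

0.5321


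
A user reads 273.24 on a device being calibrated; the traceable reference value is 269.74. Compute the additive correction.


Correction = standard - reading
= 269.74 - 273.24
= -3.5000

-3.5000


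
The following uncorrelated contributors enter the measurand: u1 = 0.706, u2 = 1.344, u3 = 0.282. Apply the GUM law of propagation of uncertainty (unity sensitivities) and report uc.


uc = sqrt(0.706^2 + 1.344^2 + 0.282^2)
uc = sqrt(2.384296)
uc = 1.5441

1.5441


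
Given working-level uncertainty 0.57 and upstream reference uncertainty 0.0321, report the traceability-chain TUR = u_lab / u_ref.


TUR = u_lab / u_ref
= 0.57 / 0.0321
= 17.7570

17.7570


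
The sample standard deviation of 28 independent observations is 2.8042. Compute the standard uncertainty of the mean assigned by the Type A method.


u_A = s / sqrt(n)
u_A = 2.8042 / sqrt(28)
u_A = 2.8042 / 5.2915026
u_A = 0.5299

0.5299


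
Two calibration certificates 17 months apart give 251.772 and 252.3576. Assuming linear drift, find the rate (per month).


rate = (v2 - v1) / months
= (252.3576 - 251.772) / 17
= 0.5856 / 17
= 0.0344

0.0344


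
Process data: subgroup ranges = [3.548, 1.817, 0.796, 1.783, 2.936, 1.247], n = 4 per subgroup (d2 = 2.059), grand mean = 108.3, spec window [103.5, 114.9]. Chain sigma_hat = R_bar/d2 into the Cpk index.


R_bar = (3.548 + 1.817 + 0.796 + 1.783 + 2.936 + 1.247) / 6 = 2.0211667
sigma = R_bar / d2 = 2.0211667 / 2.059 = 0.9816254
Cp = (USL - LSL)/(6*sigma) = (114.9 - 103.5)/(6*0.9816254) = 1.9356
Cpu = (114.9 - 108.3)/(3*0.9816254) = 2.2412
Cpl = (108.3 - 103.5)/(3*0.9816254) = 1.6299
Cpk = min(Cpu, Cpl) = 1.6299

1.6299


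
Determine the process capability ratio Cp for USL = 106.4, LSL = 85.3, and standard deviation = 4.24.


Cp = (USL - LSL) / (6 * sigma)
= (106.4 - 85.3) / (6 * 4.24)
= 21.1000 / 25.4400
= 0.8294

0.8294


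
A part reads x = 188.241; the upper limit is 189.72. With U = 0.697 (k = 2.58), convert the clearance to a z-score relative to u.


u = U / k = 0.697 / 2.58 = 0.27015504
margin = |USL - x| = |189.72 - 188.241| = 1.479
z = margin / u = 1.479 / 0.27015504
z = 5.4746

5.4746


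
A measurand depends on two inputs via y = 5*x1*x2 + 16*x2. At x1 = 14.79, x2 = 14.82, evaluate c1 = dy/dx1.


y = 5*x1*x2 + 16*x2
dy/dx1 = 5*x2
Evaluate at x2 = 14.82: c1 = 5 * 14.82
c1 = 74.1000

74.1000


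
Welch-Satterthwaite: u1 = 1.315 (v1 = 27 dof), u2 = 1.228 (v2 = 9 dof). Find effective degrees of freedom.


uc = sqrt(u1^2 + u2^2) = sqrt(1.315^2 + 1.228^2) = 1.7992246
v_eff = uc^4 / (u1^4/v1 + u2^4/v2)
= 1.7992246^4 / (1.315^4/27 + 1.228^4/9)
= 10.479523 / 0.36341727
v_eff = 28.8361

28.8361


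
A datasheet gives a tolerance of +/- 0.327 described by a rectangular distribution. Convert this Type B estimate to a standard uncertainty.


u_B = half_width / sqrt(3)
u_B = 0.327 / 1.7320508
u_B = 0.1888

0.1888


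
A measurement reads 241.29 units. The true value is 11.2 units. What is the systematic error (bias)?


Systematic error = measured - true
= 241.29 - 11.2
= 230.0900

230.0900


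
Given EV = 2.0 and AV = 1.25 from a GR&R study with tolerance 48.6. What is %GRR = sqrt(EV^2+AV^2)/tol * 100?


GRR = sqrt(EV^2 + AV^2) = sqrt(2.0^2 + 1.25^2) = 2.3584953
%GRR = GRR / tol * 100 = 2.3584953 / 48.6 * 100
%GRR = 4.8529

4.8529


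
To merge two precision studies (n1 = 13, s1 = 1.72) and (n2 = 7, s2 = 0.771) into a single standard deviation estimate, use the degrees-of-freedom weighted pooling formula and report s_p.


s_p = sqrt(((n1-1)*s1^2 + (n2-1)*s2^2) / (n1+n2-2))
numerator = (13-1)*1.72^2 + (7-1)*0.771^2 = 35.5008 + 3.566646 = 39.067446
denominator = 13 + 7 - 2 = 18
s_p^2 = 39.067446 / 18 = 2.1704137
s_p = sqrt(2.1704137) = 1.4732

1.4732


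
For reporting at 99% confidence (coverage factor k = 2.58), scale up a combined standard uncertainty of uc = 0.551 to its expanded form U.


U = k * uc
U = 2.58 * 0.551
U = 1.4216

1.4216


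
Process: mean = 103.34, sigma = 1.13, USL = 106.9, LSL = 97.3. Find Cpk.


Cpu = (USL - mean) / (3*sigma) = (106.9 - 103.34) / (3*1.13) = 1.0501
Cpl = (mean - LSL) / (3*sigma) = (103.34 - 97.3) / (3*1.13) = 1.7817
Cpk = min(Cpu, Cpl) = 1.0501

1.0501


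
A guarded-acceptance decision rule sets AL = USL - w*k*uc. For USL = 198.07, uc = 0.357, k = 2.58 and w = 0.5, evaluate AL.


U = k * uc = 2.58 * 0.357 = 0.92106
guard band g = w * U = 0.5 * 0.92106 = 0.46053
AL = USL - g = 198.07 - 0.46053
AL = 197.6095

197.6095


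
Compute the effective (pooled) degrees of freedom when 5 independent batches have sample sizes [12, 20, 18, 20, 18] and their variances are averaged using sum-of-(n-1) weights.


nu = sum_i (n_i - 1)
nu = ((12 - 1) + (20 - 1) + (18 - 1) + (20 - 1) + (18 - 1))
nu = 11 + 19 + 17 + 19 + 17
nu = 83

83


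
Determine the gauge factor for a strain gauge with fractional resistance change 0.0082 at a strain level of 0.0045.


GF = (dR/R) / epsilon
= 0.0082 / 0.0045
= 1.8222

1.8222


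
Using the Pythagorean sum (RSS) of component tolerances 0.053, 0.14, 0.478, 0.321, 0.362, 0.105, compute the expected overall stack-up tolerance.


RSS = sqrt(0.053^2 + 0.14^2 + 0.478^2 + 0.321^2 + 0.362^2 + 0.105^2)
= sqrt(0.496003)
= 0.7043

0.7043


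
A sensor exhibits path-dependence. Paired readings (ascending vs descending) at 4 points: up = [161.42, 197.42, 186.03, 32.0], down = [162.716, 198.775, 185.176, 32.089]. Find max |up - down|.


|161.42 - 162.716| = 1.2960
|197.42 - 198.775| = 1.3550
|186.03 - 185.176| = 0.8540
|32.0 - 32.089| = 0.0890
hysteresis = max(diffs) = 1.3550

1.3550


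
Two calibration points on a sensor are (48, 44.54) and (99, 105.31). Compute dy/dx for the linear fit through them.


slope = (y2 - y1) / (x2 - x1)
= (105.31 - 44.54) / (99 - 48)
= 60.7700 / 51
= 1.1916

1.1916


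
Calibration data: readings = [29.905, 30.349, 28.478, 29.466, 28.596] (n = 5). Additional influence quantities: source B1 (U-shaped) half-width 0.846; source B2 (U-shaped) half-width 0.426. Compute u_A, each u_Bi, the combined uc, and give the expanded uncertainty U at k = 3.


mean = (29.905 + 30.349 + 28.478 + 29.466 + 28.596) / 5 = 29.3588
s = sqrt(sum((x - mean)^2)/(n-1)) = 0.81363303
u_A = s / sqrt(n) = 0.81363303 / sqrt(5) = 0.36386775
u_B1 = 0.846 / sqrt(2) = 0.59821234
u_B2 = 0.426 / sqrt(2) = 0.30122749
uc = sqrt(0.36386775^2 + 0.59821234^2 + 0.30122749^2) = 0.76223077
U = k * uc = 3 * 0.76223077
U = 2.2867

2.2867


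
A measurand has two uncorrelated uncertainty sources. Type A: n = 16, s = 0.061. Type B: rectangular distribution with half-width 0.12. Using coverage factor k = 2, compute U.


u_A = s / sqrt(n) = 0.061 / sqrt(16) = 0.01525
u_B = half_width / sqrt(3) = 0.12 / sqrt(3) = 0.069282032
uc = sqrt(u_A^2 + u_B^2) = sqrt(0.01525^2 + 0.069282032^2) = 0.070940556
U = k * uc = 2 * 0.070940556
U = 0.1419

0.1419


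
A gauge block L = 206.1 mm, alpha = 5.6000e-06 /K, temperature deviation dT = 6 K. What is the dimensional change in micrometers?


dL = L * alpha * dT
= 206.1 * 5.6000e-06 * 6
= 0.0069250 mm
dL_um = 0.0069250 * 1000 = 6.9250 um

6.9250


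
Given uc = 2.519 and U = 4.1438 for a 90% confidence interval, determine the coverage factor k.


k = U / uc
k = 4.1438 / 2.519
k = 1.645

1.645


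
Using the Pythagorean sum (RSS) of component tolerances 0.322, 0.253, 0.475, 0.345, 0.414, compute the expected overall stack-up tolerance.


RSS = sqrt(0.322^2 + 0.253^2 + 0.475^2 + 0.345^2 + 0.414^2)
= sqrt(0.683739)
= 0.8269

0.8269


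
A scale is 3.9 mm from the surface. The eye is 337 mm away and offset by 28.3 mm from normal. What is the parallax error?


error = h * offset / d
= 3.9 * 28.3 / 337
= 0.3275

0.3275


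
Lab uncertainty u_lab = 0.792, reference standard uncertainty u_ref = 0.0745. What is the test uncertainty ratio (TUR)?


TUR = u_lab / u_ref
= 0.792 / 0.0745
= 10.6309

10.6309


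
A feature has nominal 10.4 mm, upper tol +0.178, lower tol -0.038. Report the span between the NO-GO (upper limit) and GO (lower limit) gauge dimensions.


GO = nominal - lower_tol (smallest hole = maximum material condition)
GO = 10.4 - 0.038 = 10.362
NO-GO = nominal + upper_tol (largest hole = least material condition)
NO-GO = 10.4 + 0.178 = 10.578
spread = NO-GO - GO = 10.578 - 10.362 = 0.2160

0.2160


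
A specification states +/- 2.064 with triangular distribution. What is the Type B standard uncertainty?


u_B = half_width / sqrt(6)
u_B = 2.064 / 2.4494897
u_B = 0.8426

0.8426


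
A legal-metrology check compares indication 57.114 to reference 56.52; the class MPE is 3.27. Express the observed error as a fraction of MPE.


e = indication - reference = 57.114 - 56.52 = 0.5940
|e| = 0.5940
ratio = |e| / MPE = 0.5940 / 3.27
ratio = 0.1817

0.1817


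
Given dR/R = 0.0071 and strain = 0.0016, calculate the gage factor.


GF = (dR/R) / epsilon
= 0.0071 / 0.0016
= 4.4375

4.4375


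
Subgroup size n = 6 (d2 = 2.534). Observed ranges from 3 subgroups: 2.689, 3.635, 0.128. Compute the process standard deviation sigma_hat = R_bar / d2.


R_bar = (2.689 + 3.635 + 0.128) / 3
R_bar = 6.452 / 3 = 2.1506667
sigma_hat = R_bar / d2 = 2.1506667 / 2.534 = 0.8487

0.8487


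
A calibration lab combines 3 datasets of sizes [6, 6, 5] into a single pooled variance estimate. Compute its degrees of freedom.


nu = sum_i (n_i - 1)
nu = ((6 - 1) + (6 - 1) + (5 - 1))
nu = 5 + 5 + 4
nu = 14

14


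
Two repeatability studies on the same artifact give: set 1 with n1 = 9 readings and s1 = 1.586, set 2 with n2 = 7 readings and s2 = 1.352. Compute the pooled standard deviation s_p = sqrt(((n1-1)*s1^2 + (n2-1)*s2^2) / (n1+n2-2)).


s_p = sqrt(((n1-1)*s1^2 + (n2-1)*s2^2) / (n1+n2-2))
numerator = (9-1)*1.586^2 + (7-1)*1.352^2 = 20.123168 + 10.967424 = 31.090592
denominator = 9 + 7 - 2 = 14
s_p^2 = 31.090592 / 14 = 2.2207566
s_p = sqrt(2.2207566) = 1.4902

1.4902


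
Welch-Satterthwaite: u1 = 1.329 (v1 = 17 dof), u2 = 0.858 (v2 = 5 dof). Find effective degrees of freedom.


uc = sqrt(u1^2 + u2^2) = sqrt(1.329^2 + 0.858^2) = 1.5818992
v_eff = uc^4 / (u1^4/v1 + u2^4/v2)
= 1.5818992^4 / (1.329^4/17 + 0.858^4/5)
= 6.2620312 / 0.2918938
v_eff = 21.4531

21.4531


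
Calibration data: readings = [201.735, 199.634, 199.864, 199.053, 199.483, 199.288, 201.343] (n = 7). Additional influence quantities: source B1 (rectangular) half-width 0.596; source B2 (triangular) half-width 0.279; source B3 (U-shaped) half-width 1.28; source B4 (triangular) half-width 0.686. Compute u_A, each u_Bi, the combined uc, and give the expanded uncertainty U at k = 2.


mean = (201.735 + 199.634 + 199.864 + 199.053 + 199.483 + 199.288 + 201.343) / 7 = 200.0571429
s = sqrt(sum((x - mean)^2)/(n-1)) = 1.0499612
u_A = s / sqrt(n) = 1.0499612 / sqrt(7) = 0.39684803
u_B1 = 0.596 / sqrt(3) = 0.34410076
u_B2 = 0.279 / sqrt(6) = 0.11390127
u_B3 = 1.28 / sqrt(2) = 0.90509668
u_B4 = 0.686 / sqrt(6) = 0.28005833
uc = sqrt(0.39684803^2 + 0.34410076^2 + 0.11390127^2 + 0.90509668^2 + 0.28005833^2) = 1.0892657
U = k * uc = 2 * 1.0892657
U = 2.1785

2.1785


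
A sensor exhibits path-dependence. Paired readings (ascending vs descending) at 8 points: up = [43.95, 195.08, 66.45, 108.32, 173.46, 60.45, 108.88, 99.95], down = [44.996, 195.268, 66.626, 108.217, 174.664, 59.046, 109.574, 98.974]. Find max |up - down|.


|43.95 - 44.996| = 1.0460
|195.08 - 195.268| = 0.1880
|66.45 - 66.626| = 0.1760
|108.32 - 108.217| = 0.1030
|173.46 - 174.664| = 1.2040
|60.45 - 59.046| = 1.4040
|108.88 - 109.574| = 0.6940
|99.95 - 98.974| = 0.9760
hysteresis = max(diffs) = 1.4040

1.4040


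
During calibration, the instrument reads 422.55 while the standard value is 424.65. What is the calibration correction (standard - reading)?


Correction = standard - reading
= 424.65 - 422.55
= 2.1000

2.1000


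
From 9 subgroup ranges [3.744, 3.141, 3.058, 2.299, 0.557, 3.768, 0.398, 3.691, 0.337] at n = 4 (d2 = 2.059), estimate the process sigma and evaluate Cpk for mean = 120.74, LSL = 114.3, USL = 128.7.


R_bar = (3.744 + 3.141 + 3.058 + 2.299 + 0.557 + 3.768 + 0.398 + 3.691 + 0.337) / 9 = 2.3325556
sigma = R_bar / d2 = 2.3325556 / 2.059 = 1.1328585
Cp = (USL - LSL)/(6*sigma) = (128.7 - 114.3)/(6*1.1328585) = 2.1185
Cpu = (128.7 - 120.74)/(3*1.1328585) = 2.3422
Cpl = (120.74 - 114.3)/(3*1.1328585) = 1.8949
Cpk = min(Cpu, Cpl) = 1.8949

1.8949


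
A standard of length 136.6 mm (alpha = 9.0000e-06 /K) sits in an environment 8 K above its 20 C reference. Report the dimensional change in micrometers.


dL = L * alpha * dT
= 136.6 * 9.0000e-06 * 8
= 0.0098352 mm
dL_um = 0.0098352 * 1000 = 9.8352 um

9.8352


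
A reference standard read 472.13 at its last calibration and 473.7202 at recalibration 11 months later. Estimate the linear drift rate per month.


rate = (v2 - v1) / months
= (473.7202 - 472.13) / 11
= 1.5902 / 11
= 0.1446

0.1446


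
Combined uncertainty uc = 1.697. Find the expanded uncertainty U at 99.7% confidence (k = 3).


U = k * uc
U = 3 * 1.697
U = 5.0910

5.0910


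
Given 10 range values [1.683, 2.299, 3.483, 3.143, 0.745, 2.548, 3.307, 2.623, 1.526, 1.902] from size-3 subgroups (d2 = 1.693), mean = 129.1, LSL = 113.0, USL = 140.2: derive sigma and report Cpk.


R_bar = (1.683 + 2.299 + 3.483 + 3.143 + 0.745 + 2.548 + 3.307 + 2.623 + 1.526 + 1.902) / 10 = 2.3259
sigma = R_bar / d2 = 2.3259 / 1.693 = 1.3738334
Cp = (USL - LSL)/(6*sigma) = (140.2 - 113.0)/(6*1.3738334) = 3.2998
Cpu = (140.2 - 129.1)/(3*1.3738334) = 2.6932
Cpl = (129.1 - 113.0)/(3*1.3738334) = 3.9063
Cpk = min(Cpu, Cpl) = 2.6932

2.6932


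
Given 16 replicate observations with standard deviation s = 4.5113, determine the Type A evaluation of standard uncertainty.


u_A = s / sqrt(n)
u_A = 4.5113 / sqrt(16)
u_A = 4.5113 / 4
u_A = 1.1278

1.1278


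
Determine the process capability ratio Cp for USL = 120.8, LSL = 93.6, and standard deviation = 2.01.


Cp = (USL - LSL) / (6 * sigma)
= (120.8 - 93.6) / (6 * 2.01)
= 27.2000 / 12.0600
= 2.2554

2.2554


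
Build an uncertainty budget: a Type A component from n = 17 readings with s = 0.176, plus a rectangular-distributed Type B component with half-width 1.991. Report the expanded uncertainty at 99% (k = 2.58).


u_A = s / sqrt(n) = 0.176 / sqrt(17) = 0.04268627
u_B = half_width / sqrt(3) = 1.991 / sqrt(3) = 1.1495044
uc = sqrt(u_A^2 + u_B^2) = sqrt(0.04268627^2 + 1.1495044^2) = 1.1502967
U = k * uc = 2.58 * 1.1502967
U = 2.9678

2.9678


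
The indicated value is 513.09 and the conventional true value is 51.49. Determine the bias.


Systematic error = measured - true
= 513.09 - 51.49
= 461.6000

461.6000


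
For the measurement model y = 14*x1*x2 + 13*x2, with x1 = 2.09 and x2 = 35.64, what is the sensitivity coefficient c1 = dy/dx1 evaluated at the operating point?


y = 14*x1*x2 + 13*x2
dy/dx1 = 14*x2
Evaluate at x2 = 35.64: c1 = 14 * 35.64
c1 = 498.9600

498.9600


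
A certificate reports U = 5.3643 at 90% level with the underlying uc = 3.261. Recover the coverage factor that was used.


k = U / uc
k = 5.3643 / 3.261
k = 1.645

1.645


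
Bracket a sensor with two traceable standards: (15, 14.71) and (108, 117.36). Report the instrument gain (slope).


slope = (y2 - y1) / (x2 - x1)
= (117.36 - 14.71) / (108 - 15)
= 102.6500 / 93
= 1.1038

1.1038


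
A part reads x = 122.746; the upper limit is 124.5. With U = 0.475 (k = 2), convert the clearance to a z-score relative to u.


u = U / k = 0.475 / 2 = 0.2375
margin = |USL - x| = |124.5 - 122.746| = 1.754
z = margin / u = 1.754 / 0.2375
z = 7.3853

7.3853
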